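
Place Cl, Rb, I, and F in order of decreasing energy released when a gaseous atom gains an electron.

Cl, F, I, Rb

EA tends to increase across a period and decrease down a group, though the pattern is less regular than for IE or radius.
Neither a single period nor a single group — weigh both effects.
I > Rb: both are in period 5; the period trend gives I the larger value.
F > I: they share group 17; the group trend gives F the larger value.
Cl > F: this pair runs against the simple trend — see the exception note.
Note the exception: Cl has a higher electron affinity than F, contrary to the simple trend — F's small 2p subshell makes the incoming electron feel strong e⁻–e⁻ repulsion, so Cl actually releases more energy on gaining an electron.
For reference (kJ/mol): F 328, Cl 349, Rb 47, I 295.
So from highest to lowest: Cl > F > I > Rb.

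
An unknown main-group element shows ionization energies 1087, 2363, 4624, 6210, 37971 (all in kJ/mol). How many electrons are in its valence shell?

Look for the largest jump between consecutive ionization energies: IE5/IE4 ≈ 6.1, far larger than any earlier ratio.
That jump marks the point where a core electron is being removed. So the atom has 4 valence electrons.

4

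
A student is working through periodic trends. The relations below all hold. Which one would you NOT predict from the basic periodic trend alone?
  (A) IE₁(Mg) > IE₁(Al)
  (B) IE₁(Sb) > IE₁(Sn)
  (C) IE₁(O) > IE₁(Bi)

(A)

The general trend: IE₁ increases across a period and decreases down a group.
(A) Mg (period 3, group 2) vs Al (period 3, group 13): the stated order contradicts the simple trend.
(B) Sb (period 5, group 15) vs Sn (period 5, group 14): the stated order agrees with the simple trend.
(C) O (period 2, group 16) vs Bi (period 6, group 15): the stated order agrees with the simple trend.
The exception is (A): Al's single 3p electron is easier to remove than one from Mg's filled 3s².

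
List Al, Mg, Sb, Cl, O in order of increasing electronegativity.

Mg < Al < Sb < Cl < O

O is in period 2, group 16; Mg is in period 3, group 2; Al is in period 3, group 13; Cl is in period 3, group 17; Sb is in period 5, group 15.
Electronegativity increases across a period and decreases down a group, tracking effective nuclear charge and atomic size.
These span different periods and groups, so the two trends combine.
Al > Mg: Al lies to the right of Mg in period 3, so the across-period effect alone puts Al higher.
Sb > Al: the two effects oppose for this pair; the across-period effect wins (2.05 vs 1.61).
Cl > Sb: both effects reinforce here, so Cl is clearly the higher of the two.
O > Cl: the two effects oppose for this pair; the down-group effect wins (3.44 vs 3.16).
Approximate values (Pauling): O 3.44, Mg 1.31, Al 1.61, Cl 3.16, Sb 2.05.
So from lowest to highest: Mg < Al < Sb < Cl < O.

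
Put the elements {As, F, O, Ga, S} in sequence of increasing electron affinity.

Ga < As < O < S < F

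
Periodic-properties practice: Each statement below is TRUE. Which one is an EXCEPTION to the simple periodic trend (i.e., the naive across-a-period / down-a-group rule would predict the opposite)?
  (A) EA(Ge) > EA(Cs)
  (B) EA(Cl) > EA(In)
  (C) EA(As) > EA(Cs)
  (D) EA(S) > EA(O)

The general trend: electron affinity increases across a period and decreases down a group.
(A) Ge (period 4, group 14) vs Cs (period 6, group 1): the stated order agrees with the simple trend.
(B) Cl (period 3, group 17) vs In (period 5, group 13): the stated order agrees with the simple trend.
(C) As (period 4, group 15) vs Cs (period 6, group 1): the stated order agrees with the simple trend.
(D) S (period 3, group 16) vs O (period 2, group 16): the stated order contradicts the simple trend.
The exception is (D): the compact 2p subshell of O repels the added electron more than S's larger 3p does.

(D)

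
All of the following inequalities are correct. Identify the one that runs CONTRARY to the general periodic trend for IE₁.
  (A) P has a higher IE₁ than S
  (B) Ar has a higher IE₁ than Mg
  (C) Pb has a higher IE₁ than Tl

The general trend: IE₁ increases across a period and decreases down a group.
(A) P (period 3, group 15) vs S (period 3, group 16): the stated order contradicts the simple trend.
(B) Ar (period 3, group 18) vs Mg (period 3, group 2): the stated order agrees with the simple trend.
(C) Pb (period 6, group 14) vs Tl (period 6, group 13): the stated order agrees with the simple trend.
The exception is (A): S (3p⁴) ionizes more easily than half-filled P (3p³) because the paired 3p electron in S is pushed out by e⁻–e⁻ repulsion.

(A)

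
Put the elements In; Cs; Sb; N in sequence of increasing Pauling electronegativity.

Smaller atoms with higher effective nuclear charge are more electronegative.
Here both period and group differ, so the two effects have to be weighed against each other.
In > Cs: both effects reinforce here, so In is clearly the higher of the two.
Sb > In: both are in period 5; the period trend gives Sb the larger value.
N > Sb: they share group 15; the group trend gives N the larger value.
Approximate values (Pauling): N 3.04, In 1.78, Sb 2.05, Cs 0.79.
So from lowest to highest: Cs < In < Sb < N.

Cs < In < Sb < N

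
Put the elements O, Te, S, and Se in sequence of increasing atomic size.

Moving right in a period, electrons are added to the same shell under a stronger nuclear pull, so atoms get smaller; moving down, a new shell is opened and atoms get larger.
All are in group 16, so atomic radius increases down the group.
So from smallest to largest: O < S < Se < Te.

O, S, Se, Te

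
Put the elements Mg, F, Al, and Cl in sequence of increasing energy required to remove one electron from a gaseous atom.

F is in period 2, group 17; Mg is in period 3, group 2; Al is in period 3, group 13; Cl is in period 3, group 17.
IE₁ increases left→right with effective nuclear charge and decreases top→bottom as the valence shell moves farther out.
Here both period and group differ, so the two effects have to be weighed against each other.
Mg > Al: this pair runs against the simple trend — see the exception note.
Cl > Mg: both are in period 3; the period trend gives Cl the larger value.
F > Cl: F sits above Cl in group 17, so the down-group effect alone puts F higher.
Note the exception: Mg has a higher first ionization energy than Al, contrary to the simple trend — Al's single 3p electron is easier to remove than one from Mg's filled 3s².
Approximate values (kJ/mol): F 1681, Mg 738, Al 578, Cl 1251.
So from lowest to highest: Al < Mg < Cl < F.

Al < Mg < Cl < F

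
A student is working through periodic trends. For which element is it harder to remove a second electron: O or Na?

Consider each +1 ion: O⁺ still has 5 valence electrons; Na⁺ is the bare [Ne] core.
Breaking into a closed-shell core is much more expensive than removing a leftover valence electron — Na has the largest IE_2 here.
Tabulated IE_2 (kJ/mol): O 3388, Na 4562.
Hence IE_2: O < Na.

Na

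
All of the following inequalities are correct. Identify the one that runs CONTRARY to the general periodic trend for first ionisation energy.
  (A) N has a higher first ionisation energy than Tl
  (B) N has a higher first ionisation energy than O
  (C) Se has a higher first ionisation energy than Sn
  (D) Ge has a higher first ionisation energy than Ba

(B)

The general trend: first ionisation energy increases across a period and decreases down a group.
(A) N (period 2, group 15) vs Tl (period 6, group 13): the stated order agrees with the simple trend.
(B) N (period 2, group 15) vs O (period 2, group 16): the stated order contradicts the simple trend.
(C) Se (period 4, group 16) vs Sn (period 5, group 14): the stated order agrees with the simple trend.
(D) Ge (period 4, group 14) vs Ba (period 6, group 2): the stated order agrees with the simple trend.
The exception is (B): pairing an electron in O's 2p⁴ costs repulsion energy, so O ionizes more easily than half-filled N (2p³).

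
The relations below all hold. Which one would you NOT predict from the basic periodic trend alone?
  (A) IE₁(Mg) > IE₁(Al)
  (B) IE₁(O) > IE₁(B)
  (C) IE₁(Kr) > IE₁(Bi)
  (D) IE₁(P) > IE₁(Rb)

(A)

The general trend: IE₁ increases across a period and decreases down a group.
(A) Mg (period 3, group 2) vs Al (period 3, group 13): the stated order contradicts the simple trend.
(B) O (period 2, group 16) vs B (period 2, group 13): the stated order agrees with the simple trend.
(C) Kr (period 4, group 18) vs Bi (period 6, group 15): the stated order agrees with the simple trend.
(D) P (period 3, group 15) vs Rb (period 5, group 1): the stated order agrees with the simple trend.
The exception is (A): Al's single 3p electron is easier to remove than one from Mg's filled 3s².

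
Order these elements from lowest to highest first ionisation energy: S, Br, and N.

S, Br, N

N is in period 2, group 15; S is in period 3, group 16; Br is in period 4, group 17.
First ionization energy rises across a period (greater Z_eff holds electrons more tightly) and falls down a group (valence electrons are farther from the nucleus).
A diagonal step moves right (one effect) and down (the opposite effect) at once.
Br > S: the two effects oppose for this pair; the across-period effect wins (1140 vs 1000 kJ/mol).
N > Br: the two effects oppose for this pair; the down-group effect wins (1402 vs 1140 kJ/mol).
Approximate values (kJ/mol): N 1402, S 1000, Br 1140.
So from lowest to highest: S < Br < N.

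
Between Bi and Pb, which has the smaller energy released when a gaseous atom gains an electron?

Adding an electron releases more energy for atoms nearer the top right (short of the noble gases).
All lie in period 6, so electron affinity increases left to right.
So Pb has the smaller energy released when a gaseous atom gains an electron (Pb < Bi).

Pb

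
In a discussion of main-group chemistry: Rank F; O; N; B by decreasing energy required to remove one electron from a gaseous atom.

F, N, O, B

B is in period 2, group 13; N is in period 2, group 15; O is in period 2, group 16; F is in period 2, group 17.
First ionization energy rises across a period (greater Z_eff holds electrons more tightly) and falls down a group (valence electrons are farther from the nucleus).
All lie in period 2; the across-period trend (first ionization energy increases left to right) applies, with the exception below.
Note the exception: N has a higher first ionization energy than O, contrary to the simple trend — pairing an electron in O's 2p⁴ costs repulsion energy, so O ionizes more easily than half-filled N (2p³).
For reference (kJ/mol): B 801, N 1402, O 1314, F 1681.
So from highest to lowest: F > N > O > B.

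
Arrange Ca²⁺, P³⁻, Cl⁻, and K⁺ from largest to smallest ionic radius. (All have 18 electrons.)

P³⁻ > Cl⁻ > K⁺ > Ca²⁺

All of these have 18 electrons, so size is governed by nuclear charge alone: the more protons, the stronger the pull on the same electron cloud, and the smaller the ion.
Nuclear charges: Ca²⁺ (Z=20), K⁺ (Z=19), Cl⁻ (Z=17), P³⁻ (Z=15).
Largest to smallest: P³⁻ > Cl⁻ > K⁺ > Ca²⁺.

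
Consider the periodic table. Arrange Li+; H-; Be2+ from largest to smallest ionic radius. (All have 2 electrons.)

H-, Li+, Be2+

All of these have 2 electrons, so size is governed by nuclear charge alone: the more protons, the stronger the pull on the same electron cloud, and the smaller the ion.
Nuclear charges: Be2+ (Z=4), Li+ (Z=3), H- (Z=1).
Largest to smallest: H- > Li+ > Be2+.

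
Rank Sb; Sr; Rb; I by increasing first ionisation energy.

Rb, Sr, Sb, I

Rb is in period 5, group 1; Sr is in period 5, group 2; Sb is in period 5, group 15; I is in period 5, group 17.
IE₁ increases left→right with effective nuclear charge and decreases top→bottom as the valence shell moves farther out.
All lie in period 5, so first ionization energy increases left to right.
So from lowest to highest: Rb < Sr < Sb < I.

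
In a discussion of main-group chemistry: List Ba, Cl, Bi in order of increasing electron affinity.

Ba < Bi < Cl

Adding an electron releases more energy for atoms nearer the top right (short of the noble gases).
These span different periods and groups, so the two trends combine.
Bi > Ba: both are in period 6; the period trend gives Bi the larger value.
Cl > Bi: both effects reinforce here, so Cl is clearly the higher of the two.
Approximate values (kJ/mol): Cl 349, Ba 14, Bi 91.
So from lowest to highest: Ba < Bi < Cl.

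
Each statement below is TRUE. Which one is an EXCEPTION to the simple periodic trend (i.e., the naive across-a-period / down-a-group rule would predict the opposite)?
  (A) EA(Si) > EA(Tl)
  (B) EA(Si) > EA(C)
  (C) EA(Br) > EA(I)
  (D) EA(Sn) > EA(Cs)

(B)

The general trend: electron affinity increases across a period and decreases down a group.
(A) Si (period 3, group 14) vs Tl (period 6, group 13): the stated order agrees with the simple trend.
(B) Si (period 3, group 14) vs C (period 2, group 14): the stated order contradicts the simple trend.
(C) Br (period 4, group 17) vs I (period 5, group 17): the stated order agrees with the simple trend.
(D) Sn (period 5, group 14) vs Cs (period 6, group 1): the stated order agrees with the simple trend.
The exception is (B): Si's larger, more diffuse 3p orbitals accept an added electron slightly more readily than C's compact 2p.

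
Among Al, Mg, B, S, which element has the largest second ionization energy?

The second ionization energy removes an electron from the +1 ion. For each element: Al⁺ still has 2 valence electrons; Mg⁺ still has 1 valence electron; B⁺ still has 2 valence electrons; S⁺ still has 5 valence electrons.
All are still removing valence electrons, so compare the +1 ions as you would atoms: IE_2 generally rises across a period (higher Z_eff) and falls down a group (larger shell), subject to the usual subshell exceptions.
Valence configurations: Al⁺ [Ne]3s², Mg⁺ [Ne]3s¹, B⁺ [He]2s², S⁺ [Ne]3s²3p³.
Approximate IE_2 values (kJ/mol): Al 1817, Mg 1451, B 2427, S 2252.
Overall IE_2 order: Mg < Al < S < B.

B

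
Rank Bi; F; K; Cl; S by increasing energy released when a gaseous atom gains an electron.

K < Bi < S < F < Cl

F is in period 2, group 17; S is in period 3, group 16; Cl is in period 3, group 17; K is in period 4, group 1; Bi is in period 6, group 15.
Electron affinity generally becomes more exothermic across a period toward the halogens and less exothermic down a group.
Neither a single period nor a single group — weigh both effects.
Bi > K: period and group pull opposite ways; the across-period shift dominates (91 vs 48 kJ/mol).
S > Bi: both effects reinforce here, so S is clearly the higher of the two.
F > S: both effects reinforce here, so F is clearly the higher of the two.
Cl > F: this pair runs against the simple trend — see the exception note.
Note the exception: Cl has a higher electron affinity than F, contrary to the simple trend — F's small 2p subshell makes the incoming electron feel strong e⁻–e⁻ repulsion, so Cl actually releases more energy on gaining an electron.
Approximate values (kJ/mol): F 328, S 200, Cl 349, K 48, Bi 91.
So from lowest to highest: K < Bi < S < F < Cl.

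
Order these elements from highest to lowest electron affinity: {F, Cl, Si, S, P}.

Electron affinity generally becomes more exothermic across a period toward the halogens and less exothermic down a group.
These span different periods and groups, so the two trends combine.
Si > P: this pair runs against the simple trend — see the exception note.
S > Si: both are in period 3; the period trend gives S the larger value.
F > S: relative to S, both the across-period and down-group shifts push F's electron affinity up.
Cl > F: this pair runs against the simple trend — see the exception note.
Note the exception: Si has a higher electron affinity than P, contrary to the simple trend — adding an electron to P's half-filled 3p³ is unfavourable, so Si (3p²) has the more exothermic EA.
Note the exception: Cl has a higher electron affinity than F, contrary to the simple trend — F's small 2p subshell makes the incoming electron feel strong e⁻–e⁻ repulsion, so Cl actually releases more energy on gaining an electron.
Approximate values (kJ/mol): F 328, Si 134, P 72, S 200, Cl 349.
So from highest to lowest: Cl > F > S > Si > P.

Cl > F > S > Si > P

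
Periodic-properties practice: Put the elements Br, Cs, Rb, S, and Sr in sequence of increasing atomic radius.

Radius decreases left→right (rising Z_eff, same n) and increases top→bottom (higher n).
These span different periods and groups, so the two trends combine.
Br > S: period and group pull opposite ways; the down-group shift dominates (114 vs 103 pm).
Sr > Br: both effects reinforce here, so Sr is clearly the larger of the two.
Rb > Sr: Rb lies to the left of Sr in period 5, so the across-period effect alone puts Rb larger.
Cs > Rb: Cs sits below Rb in group 1, so the down-group effect alone puts Cs larger.
Tabulated atomic radius (pm): S 103, Br 114, Rb 210, Sr 185, Cs 232.
So from smallest to largest: S < Br < Sr < Rb < Cs.

S < Br < Sr < Rb < Cs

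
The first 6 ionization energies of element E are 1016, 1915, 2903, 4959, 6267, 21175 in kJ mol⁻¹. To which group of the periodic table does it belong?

Group 15

Look for the largest jump between consecutive ionization energies: IE6/IE5 ≈ 3.4, far larger than any earlier ratio.
That jump marks the point where a core electron is being removed. So the atom has 5 valence electrons.
A main-group element with 5 valence electrons is in group 15.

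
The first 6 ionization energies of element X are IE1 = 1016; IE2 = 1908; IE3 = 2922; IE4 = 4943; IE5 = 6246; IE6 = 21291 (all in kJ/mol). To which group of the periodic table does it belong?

Look for the largest jump between consecutive ionization energies: IE6/IE5 ≈ 3.4, far larger than any earlier ratio.
That jump marks the point where a core electron is being removed. So the atom has 5 valence electrons.
A main-group element with 5 valence electrons is in group 15.

Group 15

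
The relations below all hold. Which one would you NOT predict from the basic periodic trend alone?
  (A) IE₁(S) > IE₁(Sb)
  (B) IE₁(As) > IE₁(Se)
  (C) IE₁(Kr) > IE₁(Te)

The general trend: first ionisation energy increases across a period and decreases down a group.
(A) S (period 3, group 16) vs Sb (period 5, group 15): the stated order agrees with the simple trend.
(B) As (period 4, group 15) vs Se (period 4, group 16): the stated order contradicts the simple trend.
(C) Kr (period 4, group 18) vs Te (period 5, group 16): the stated order agrees with the simple trend.
The exception is (B): Se (4p⁴) ionizes more easily than half-filled As (4p³).

(B)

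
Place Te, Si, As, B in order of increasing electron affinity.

B < As < Si < Te

Atoms with high Z_eff and room in the valence shell (especially the halogens) have the most exothermic electron affinities.
These sit on a diagonal, where the across-period and down-group effects partly cancel.
As > B: the two effects oppose for this pair; the across-period effect wins (78 vs 27 kJ/mol).
Si > As: period and group pull opposite ways; the down-group shift dominates (134 vs 78 kJ/mol).
Te > Si: the two effects oppose for this pair; the across-period effect wins (190 vs 134 kJ/mol).
Tabulated electron affinity (kJ/mol): B 27, Si 134, As 78, Te 190.
So from lowest to highest: B < As < Si < Te.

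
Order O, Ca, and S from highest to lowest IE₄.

IE_4 is the cost of taking one more electron from the +3 cation: O³⁺ still has 3 valence electrons; Ca³⁺ is already 1 electron into the core; S³⁺ still has 3 valence electrons.
Usually core removal costs more than valence removal, but here the competition is close: a tightly held n=2 valence electron can cost more to remove than an n=3 core electron, so the actual values have to decide it.
Valence configurations: O³⁺ [He]2s²2p¹, S³⁺ [Ne]3s²3p¹.
Approximate IE_4 values (kJ/mol): O 7469, Ca 6491, S 4556.
Hence IE_4: S < Ca < O.

O > Ca > S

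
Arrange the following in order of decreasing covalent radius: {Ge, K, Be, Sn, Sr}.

K > Sr > Sn > Ge > Be

Be is in period 2, group 2; K is in period 4, group 1; Ge is in period 4, group 14; Sr is in period 5, group 2; Sn is in period 5, group 14.
Radius decreases left→right (rising Z_eff, same n) and increases top→bottom (higher n).
These span different periods and groups, so the two trends combine.
Ge > Be: the two effects oppose for this pair; the down-group effect wins (121 vs 102 pm).
Sn > Ge: Sn sits below Ge in group 14, so the down-group effect alone puts Sn larger.
Sr > Sn: both are in period 5; the period trend gives Sr the larger value.
K > Sr: the two effects oppose for this pair; the across-period effect wins (196 vs 185 pm).
For reference (pm): Be 102, K 196, Ge 121, Sr 185, Sn 140.
So from largest to smallest: K > Sr > Sn > Ge > Be.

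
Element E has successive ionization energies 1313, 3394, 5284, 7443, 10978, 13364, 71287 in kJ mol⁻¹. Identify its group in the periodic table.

Group 16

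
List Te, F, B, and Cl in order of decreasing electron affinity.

B is in period 2, group 13; F is in period 2, group 17; Cl is in period 3, group 17; Te is in period 5, group 16.
Electron affinity generally becomes more exothermic across a period toward the halogens and less exothermic down a group.
Neither a single period nor a single group — weigh both effects.
Te > B: the two effects oppose for this pair; the across-period effect wins (190 vs 27 kJ/mol).
F > Te: both effects reinforce here, so F is clearly the higher of the two.
Cl > F: this pair runs against the simple trend — see the exception note.
Note the exception: Cl has a higher electron affinity than F, contrary to the simple trend — F's small 2p subshell makes the incoming electron feel strong e⁻–e⁻ repulsion, so Cl actually releases more energy on gaining an electron.
Approximate values (kJ/mol): B 27, F 328, Cl 349, Te 190.
So from highest to lowest: Cl > F > Te > B.

Cl > F > Te > B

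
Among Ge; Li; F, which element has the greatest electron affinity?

Li is in period 2, group 1; F is in period 2, group 17; Ge is in period 4, group 14.
Adding an electron releases more energy for atoms nearer the top right (short of the noble gases).
Neither a single period nor a single group — weigh both effects.
Ge > Li: the two effects oppose for this pair; the across-period effect wins (119 vs 60 kJ/mol).
F > Ge: both effects reinforce here, so F is clearly the higher of the two.
Approximate values (kJ/mol): Li 60, F 328, Ge 119.
The greatest electron affinity among these belongs to F.

F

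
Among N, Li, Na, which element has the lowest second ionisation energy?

N

Consider each +1 ion: N⁺ still has 4 valence electrons; Li⁺ is the bare [He] core; Na⁺ is the bare [Ne] core.
Pulling an electron out of a noble-gas core costs far more than removing a remaining valence electron, so Na and Li sit at the high end of IE_2.
Tabulated IE_2 (kJ/mol): N 2856, Li 7298, Na 4562.
Hence IE_2: N < Na < Li.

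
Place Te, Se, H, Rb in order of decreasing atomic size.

H is in period 1, group 1; Se is in period 4, group 16; Rb is in period 5, group 1; Te is in period 5, group 16.
Atomic radius shrinks across a period as nuclear charge pulls the same shell inward, and grows down a group as new shells are added.
These span different periods and groups, so the two trends combine.
Se > H: the two effects oppose for this pair; the down-group effect wins (116 vs 32 pm).
Te > Se: they share group 16; the group trend gives Te the larger value.
Rb > Te: both are in period 5; the period trend gives Rb the larger value.
For reference (pm): H 32, Se 116, Rb 210, Te 136.
So from largest to smallest: Rb > Te > Se > H.

Rb > Te > Se > H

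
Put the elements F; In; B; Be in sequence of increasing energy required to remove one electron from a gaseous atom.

Be is in period 2, group 2; B is in period 2, group 13; F is in period 2, group 17; In is in period 5, group 13.
First ionization energy rises across a period (greater Z_eff holds electrons more tightly) and falls down a group (valence electrons are farther from the nucleus).
Neither a single period nor a single group — weigh both effects.
B > In: B sits above In in group 13, so the down-group effect alone puts B higher.
Be > B: this pair runs against the simple trend — see the exception note.
F > Be: both are in period 2; the period trend gives F the larger value.
Note the exception: Be has a higher first ionization energy than B, contrary to the simple trend — removing B's lone 2p electron is easier than breaking Be's filled 2s².
Approximate values (kJ/mol): Be 900, B 801, F 1681, In 558.
So from lowest to highest: In < B < Be < F.

In, B, Be, F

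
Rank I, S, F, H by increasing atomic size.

Across a period the added protons contract the valence shell; down a group each new principal shell makes the atom larger.
Neither a single period nor a single group — weigh both effects.
F > H: the two effects oppose for this pair; the down-group effect wins (64 vs 32 pm).
S > F: relative to F, both the across-period and down-group shifts push S's atomic radius up.
I > S: period and group pull opposite ways; the down-group shift dominates (133 vs 103 pm).
For reference (pm): H 32, F 64, S 103, I 133.
So from smallest to largest: H < F < S < I.

H < F < S < I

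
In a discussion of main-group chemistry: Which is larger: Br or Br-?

Forming Br- adds 1 electron to Br. More electron–electron repulsion in the same shell, with unchanged nuclear charge, lets the cloud expand.
An anion is larger than its parent atom: Br- > Br.

Br-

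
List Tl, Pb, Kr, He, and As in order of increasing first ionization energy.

Removing the outermost electron gets harder across a period and easier down a group.
These span different periods and groups, so the two trends combine.
Pb > Tl: Pb lies to the right of Tl in period 6, so the across-period effect alone puts Pb higher.
As > Pb: relative to Pb, both the across-period and down-group shifts push As's first ionization energy up.
Kr > As: Kr lies to the right of As in period 4, so the across-period effect alone puts Kr higher.
He > Kr: they share group 18; the group trend gives He the larger value.
For reference (kJ/mol): He 2372, As 947, Kr 1351, Tl 589, Pb 716.
So from lowest to highest: Tl < Pb < As < Kr < He.

Tl, Pb, As, Kr, He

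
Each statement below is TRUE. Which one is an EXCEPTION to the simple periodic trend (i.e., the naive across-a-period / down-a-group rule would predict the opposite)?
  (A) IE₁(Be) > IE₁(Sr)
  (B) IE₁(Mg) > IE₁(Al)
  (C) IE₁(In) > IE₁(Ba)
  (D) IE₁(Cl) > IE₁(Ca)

The general trend: first ionization energy increases across a period and decreases down a group.
(A) Be (period 2, group 2) vs Sr (period 5, group 2): the stated order agrees with the simple trend.
(B) Mg (period 3, group 2) vs Al (period 3, group 13): the stated order contradicts the simple trend.
(C) In (period 5, group 13) vs Ba (period 6, group 2): the stated order agrees with the simple trend.
(D) Cl (period 3, group 17) vs Ca (period 4, group 2): the stated order agrees with the simple trend.
The exception is (B): Al's single 3p electron is easier to remove than one from Mg's filled 3s².

(B)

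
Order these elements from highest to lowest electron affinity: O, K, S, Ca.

S > O > K > Ca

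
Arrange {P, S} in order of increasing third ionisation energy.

P < S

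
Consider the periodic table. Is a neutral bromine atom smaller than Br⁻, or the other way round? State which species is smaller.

Br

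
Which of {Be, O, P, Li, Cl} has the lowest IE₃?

P

The third ionization energy removes an electron from the +2 ion. For each element: Be²⁺ is the bare [He] core; O²⁺ still has 4 valence electrons; P²⁺ still has 3 valence electrons; Li²⁺ is already 1 electron into the core; Cl²⁺ still has 5 valence electrons.
Pulling an electron out of a noble-gas core costs far more than removing a remaining valence electron, so Li and Be sit at the high end of IE_3.
Valence configurations: O²⁺ [He]2s²2p², P²⁺ [Ne]3s²3p¹, Cl²⁺ [Ne]3s²3p³.
Tabulated IE_3 (kJ/mol): Be 14849, O 5300, P 2914, Li 11815, Cl 3822.
Overall IE_3 order: P < Cl < O < Li < Be.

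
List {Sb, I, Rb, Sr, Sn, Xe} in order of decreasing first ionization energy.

Removing the outermost electron gets harder across a period and easier down a group.
All lie in period 5, so first ionization energy increases left to right.
So from highest to lowest: Xe > I > Sb > Sn > Sr > Rb.

Xe > I > Sb > Sn > Sr > Rb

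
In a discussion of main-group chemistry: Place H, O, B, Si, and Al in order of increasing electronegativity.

Al < Si < B < H < O

Smaller atoms with higher effective nuclear charge are more electronegative.
These span different periods and groups, so the two trends combine.
Si > Al: Si lies to the right of Al in period 3, so the across-period effect alone puts Si higher.
B > Si: period and group pull opposite ways; the down-group shift dominates (2.04 vs 1.90).
H > B: the two effects oppose for this pair; the down-group effect wins (2.20 vs 2.04).
O > H: the two effects oppose for this pair; the across-period effect wins (3.44 vs 2.20).
Approximate values (Pauling): H 2.20, B 2.04, O 3.44, Al 1.61, Si 1.90.
So from lowest to highest: Al < Si < B < H < O.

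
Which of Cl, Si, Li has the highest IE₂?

Li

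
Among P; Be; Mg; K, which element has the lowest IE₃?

P

Consider each +2 ion: P²⁺ still has 3 valence electrons; Be²⁺ is the bare [He] core; Mg²⁺ is the bare [Ne] core; K²⁺ is already 1 electron into the core.
Breaking into a closed-shell core is much more expensive than removing a leftover valence electron — K, Mg and Be have the largest IE_3 here.
The numbers (kJ/mol): P 2914, Be 14849, Mg 7733, K 4420.
So the third ionization energies run P < K < Mg < Be.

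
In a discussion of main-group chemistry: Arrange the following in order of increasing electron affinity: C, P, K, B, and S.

B < K < P < C < S

Electron affinity generally becomes more exothermic across a period toward the halogens and less exothermic down a group.
Here both period and group differ, so the two effects have to be weighed against each other.
K > B: this pair runs against the simple trend — see the exception note.
P > K: relative to K, both the across-period and down-group shifts push P's electron affinity up.
C > P: period and group pull opposite ways; the down-group shift dominates (122 vs 72 kJ/mol).
S > C: period and group pull opposite ways; the across-period shift dominates (200 vs 122 kJ/mol).
Note the exception: K has a higher electron affinity than B, contrary to the simple trend — B's ns²np¹ configuration gives only a small electron affinity — the sparsely filled np subshell binds an added electron weakly.
For reference (kJ/mol): B 27, C 122, P 72, S 200, K 48.
So from lowest to highest: B < K < P < C < S.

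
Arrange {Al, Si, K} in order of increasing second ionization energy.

The second ionization energy removes an electron from the +1 ion. For each element: Al⁺ still has 2 valence electrons; Si⁺ still has 3 valence electrons; K⁺ is the bare [Ar] core.
Pulling an electron out of a noble-gas core costs far more than removing a remaining valence electron, so K sits at the high end of IE_2.
Valence configurations: Al⁺ [Ne]3s², Si⁺ [Ne]3s²3p¹.
Si⁺ loses a lone 3p electron whereas Al⁺ must break into a filled 3s² pair, so IE_2(Al) > IE_2(Si) even though Si has the higher nuclear charge.
Approximate IE_2 values (kJ/mol): Al 1817, Si 1577, K 3052.
Putting it together, IE_2: Si < Al < K.

Si < Al < K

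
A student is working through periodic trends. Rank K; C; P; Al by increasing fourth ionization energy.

IE_4 is the cost of taking one more electron from the +3 cation: K³⁺ is already 2 electrons into the core; C³⁺ still has 1 valence electron; P³⁺ still has 2 valence electrons; Al³⁺ is the bare [Ne] core.
Usually core removal costs more than valence removal, but here the competition is close: a tightly held n=2 valence electron can cost more to remove than an n=3 core electron, so the actual values have to decide it.
Valence configurations: C³⁺ [He]2s¹, P³⁺ [Ne]3s².
Tabulated IE_4 (kJ/mol): K 5877, C 6223, P 4964, Al 11577.
Hence IE_4: P < K < C < Al.

P, K, C, Al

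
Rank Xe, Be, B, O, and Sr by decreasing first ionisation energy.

O, Xe, Be, B, Sr

Removing the outermost electron gets harder across a period and easier down a group.
Here both period and group differ, so the two effects have to be weighed against each other.
B > Sr: relative to Sr, both the across-period and down-group shifts push B's first ionization energy up.
Be > B: this pair runs against the simple trend — see the exception note.
Xe > Be: the two effects oppose for this pair; the across-period effect wins (1170 vs 900 kJ/mol).
O > Xe: period and group pull opposite ways; the down-group shift dominates (1314 vs 1170 kJ/mol).
Note the exception: Be has a higher first ionization energy than B, contrary to the simple trend — removing B's lone 2p electron is easier than breaking Be's filled 2s².
Approximate values (kJ/mol): Be 900, B 801, O 1314, Sr 550, Xe 1170.
So from highest to lowest: O > Xe > Be > B > Sr.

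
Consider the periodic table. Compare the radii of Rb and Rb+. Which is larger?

Rb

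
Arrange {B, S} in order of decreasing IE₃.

B > S

Consider each +2 ion: B²⁺ still has 1 valence electron; S²⁺ still has 4 valence electrons.
All are still removing valence electrons, so compare the +2 ions as you would atoms: IE_3 generally rises across a period (higher Z_eff) and falls down a group (larger shell), subject to the usual subshell exceptions.
Valence configurations: B²⁺ [He]2s¹, S²⁺ [Ne]3s²3p².
Approximate IE_3 values (kJ/mol): B 3660, S 3357.
Hence IE_3: S < B.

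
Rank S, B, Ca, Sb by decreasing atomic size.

Ca > Sb > S > B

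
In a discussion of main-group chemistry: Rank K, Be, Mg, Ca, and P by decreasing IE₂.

K > P > Be > Mg > Ca

IE_2 is the cost of taking one more electron from the +1 cation: K⁺ is the bare [Ar] core; Be⁺ still has 1 valence electron; Mg⁺ still has 1 valence electron; Ca⁺ still has 1 valence electron; P⁺ still has 4 valence electrons.
Breaking into a closed-shell core is much more expensive than removing a leftover valence electron — K has the largest IE_2 here.
Valence configurations: Be⁺ [He]2s¹, Mg⁺ [Ne]3s¹, Ca⁺ [Ar]4s¹, P⁺ [Ne]3s²3p².
Approximate IE_2 values (kJ/mol): K 3052, Be 1757, Mg 1451, Ca 1145, P 1907.
Putting it together, IE_2: Ca < Mg < Be < P < K.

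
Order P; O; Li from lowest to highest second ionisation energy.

P < O < Li

After 1 electron has been removed, what remains? P⁺ still has 4 valence electrons; O⁺ still has 5 valence electrons; Li⁺ is the bare [He] core.
Breaking into a closed-shell core is much more expensive than removing a leftover valence electron — Li has the largest IE_2 here.
Valence configurations: P⁺ [Ne]3s²3p², O⁺ [He]2s²2p³.
Approximate IE_2 values (kJ/mol): P 1907, O 3388, Li 7298.
Hence IE_2: P < O < Li.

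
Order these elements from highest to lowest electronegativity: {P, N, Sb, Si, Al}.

N is in period 2, group 15; Al is in period 3, group 13; Si is in period 3, group 14; P is in period 3, group 15; Sb is in period 5, group 15.
Atoms toward the upper right of the periodic table pull bonding electrons most strongly.
These span different periods and groups, so the two trends combine.
Si > Al: both are in period 3; the period trend gives Si the larger value.
Sb > Si: the two effects oppose for this pair; the across-period effect wins (2.05 vs 1.90).
P > Sb: they share group 15; the group trend gives P the larger value.
N > P: N sits above P in group 15, so the down-group effect alone puts N higher.
Tabulated electronegativity (Pauling): N 3.04, Al 1.61, Si 1.90, P 2.19, Sb 2.05.
So from highest to lowest: N > P > Sb > Si > Al.

N > P > Sb > Si > Al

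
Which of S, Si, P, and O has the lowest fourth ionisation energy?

IE_4 is the cost of taking one more electron from the +3 cation: S³⁺ still has 3 valence electrons; Si³⁺ still has 1 valence electron; P³⁺ still has 2 valence electrons; O³⁺ still has 3 valence electrons.
All are still removing valence electrons, so compare the +3 ions as you would atoms: IE_4 generally rises across a period (higher Z_eff) and falls down a group (larger shell), subject to the usual subshell exceptions.
Valence configurations: S³⁺ [Ne]3s²3p¹, Si³⁺ [Ne]3s¹, P³⁺ [Ne]3s², O³⁺ [He]2s²2p¹.
S³⁺ loses a lone 3p electron whereas P³⁺ must break into a filled 3s² pair, so IE_4(P) > IE_4(S) even though S has the higher nuclear charge.
The numbers (kJ/mol): S 4556, Si 4356, P 4964, O 7469.
Hence IE_4: Si < S < P < O.

Si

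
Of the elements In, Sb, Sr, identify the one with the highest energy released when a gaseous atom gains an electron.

Sb

Sr is in period 5, group 2; In is in period 5, group 13; Sb is in period 5, group 15.
Atoms with high Z_eff and room in the valence shell (especially the halogens) have the most exothermic electron affinities.
All lie in period 5, so electron affinity increases left to right.
The highest energy released when a gaseous atom gains an electron among these belongs to Sb.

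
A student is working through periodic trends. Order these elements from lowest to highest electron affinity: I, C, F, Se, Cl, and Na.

Na < C < Se < I < F < Cl

Adding an electron releases more energy for atoms nearer the top right (short of the noble gases).
Here both period and group differ, so the two effects have to be weighed against each other.
C > Na: both effects reinforce here, so C is clearly the higher of the two.
Se > C: the two effects oppose for this pair; the across-period effect wins (195 vs 122 kJ/mol).
I > Se: period and group pull opposite ways; the across-period shift dominates (295 vs 195 kJ/mol).
F > I: they share group 17; the group trend gives F the larger value.
Cl > F: this pair runs against the simple trend — see the exception note.
Note the exception: Cl has a higher electron affinity than F, contrary to the simple trend — F's small 2p subshell makes the incoming electron feel strong e⁻–e⁻ repulsion, so Cl actually releases more energy on gaining an electron.
Approximate values (kJ/mol): C 122, F 328, Na 53, Cl 349, Se 195, I 295.
So from lowest to highest: Na < C < Se < I < F < Cl.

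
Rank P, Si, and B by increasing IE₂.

After 1 electron has been removed, what remains? P⁺ still has 4 valence electrons; Si⁺ still has 3 valence electrons; B⁺ still has 2 valence electrons.
All are still removing valence electrons, so compare the +1 ions as you would atoms: IE_2 generally rises across a period (higher Z_eff) and falls down a group (larger shell), subject to the usual subshell exceptions.
Valence configurations: P⁺ [Ne]3s²3p², Si⁺ [Ne]3s²3p¹, B⁺ [He]2s².
Tabulated IE_2 (kJ/mol): P 1907, Si 1577, B 2427.
Putting it together, IE_2: Si < P < B.

Si, P, B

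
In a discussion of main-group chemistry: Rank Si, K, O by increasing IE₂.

IE_2 is the cost of taking one more electron from the +1 cation: Si⁺ still has 3 valence electrons; K⁺ is the bare [Ar] core; O⁺ still has 5 valence electrons.
Usually core removal costs more than valence removal, but here the competition is close: a tightly held n=2 valence electron can cost more to remove than an n=3 core electron, so the actual values have to decide it.
Valence configurations: Si⁺ [Ne]3s²3p¹, O⁺ [He]2s²2p³.
Approximate IE_2 values (kJ/mol): Si 1577, K 3052, O 3388.
Overall IE_2 order: Si < K < O.

Si, K, O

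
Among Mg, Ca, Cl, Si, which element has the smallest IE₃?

Si

The third ionization energy removes an electron from the +2 ion. For each element: Mg²⁺ is the bare [Ne] core; Ca²⁺ is the bare [Ar] core; Cl²⁺ still has 5 valence electrons; Si²⁺ still has 2 valence electrons.
Breaking into a closed-shell core is much more expensive than removing a leftover valence electron — Ca and Mg have the largest IE_3 here.
Valence configurations: Cl²⁺ [Ne]3s²3p³, Si²⁺ [Ne]3s².
Tabulated IE_3 (kJ/mol): Mg 7733, Ca 4912, Cl 3822, Si 3232.
Overall IE_3 order: Si < Cl < Ca < Mg.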